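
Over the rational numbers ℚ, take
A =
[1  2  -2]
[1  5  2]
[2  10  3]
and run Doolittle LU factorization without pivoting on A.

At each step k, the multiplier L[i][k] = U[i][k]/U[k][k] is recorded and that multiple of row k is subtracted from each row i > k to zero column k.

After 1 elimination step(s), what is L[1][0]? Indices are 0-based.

L[1][0] = 1

Step 1: pivot at (0,0) is 1.
  row1 ← row1 − (1)·row0  ⇒  L[1][0]=1, U row1=(0, 3, 4)
  row2 ← row2 − (2)·row0  ⇒  L[2][0]=2, U row2=(0, 6, 7)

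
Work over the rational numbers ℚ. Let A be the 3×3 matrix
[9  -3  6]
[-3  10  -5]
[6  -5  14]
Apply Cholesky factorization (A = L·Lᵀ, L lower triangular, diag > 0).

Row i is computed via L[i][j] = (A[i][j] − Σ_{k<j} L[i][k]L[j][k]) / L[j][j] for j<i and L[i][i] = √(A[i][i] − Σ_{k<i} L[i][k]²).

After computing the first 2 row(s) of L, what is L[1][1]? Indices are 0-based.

L[1][1] = 3

Step 1: L[0][0] = √(9) = 3.
  L[1][0] = (-3) / L[0][0] = -1.
Step 2: L[1][1] = √(9) = 3.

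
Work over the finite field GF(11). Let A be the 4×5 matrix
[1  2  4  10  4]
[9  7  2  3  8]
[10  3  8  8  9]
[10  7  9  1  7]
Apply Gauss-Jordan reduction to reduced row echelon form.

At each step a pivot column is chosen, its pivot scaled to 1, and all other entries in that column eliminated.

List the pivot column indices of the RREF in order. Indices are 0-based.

pivot columns: 0, 1, 2, 3

[1] R0 /= 1  ⇒  (1, 2, 4, 10, 4)
     R1 -= 9·R0  ⇒  (0, 0, 10, 1, 5)
     R2 -= 10·R0  ⇒  (0, 5, 1, 7, 2)
     R3 -= 10·R0  ⇒  (0, 9, 2, 0, 0)
[2] R1 <-> R2
[2] R1 /= 5  ⇒  (0, 1, 9, 8, 7)
     R0 -= 2·R1  ⇒  (1, 0, 8, 5, 1)
     R3 -= 9·R1  ⇒  (0, 0, 9, 5, 3)
[3] R2 /= 10  ⇒  (0, 0, 1, 10, 6)
     R0 -= 8·R2  ⇒  (1, 0, 0, 2, 8)
     R1 -= 9·R2  ⇒  (0, 1, 0, 6, 8)
     R3 -= 9·R2  ⇒  (0, 0, 0, 3, 4)
[4] R3 /= 3  ⇒  (0, 0, 0, 1, 5)
     R0 -= 2·R3  ⇒  (1, 0, 0, 0, 9)
     R1 -= 6·R3  ⇒  (0, 1, 0, 0, 0)
     R2 -= 10·R3  ⇒  (0, 0, 1, 0, 0)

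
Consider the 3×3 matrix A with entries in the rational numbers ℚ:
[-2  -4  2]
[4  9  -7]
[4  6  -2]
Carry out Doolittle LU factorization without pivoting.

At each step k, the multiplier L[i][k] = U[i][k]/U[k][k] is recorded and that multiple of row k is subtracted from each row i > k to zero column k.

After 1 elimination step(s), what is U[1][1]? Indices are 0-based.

[col 0] pivot -2
  R1 -= -2*R0 → (0, 1, -3)  (L[1][0] := -2)
  R2 -= -2*R0 → (0, -2, 2)  (L[2][0] := -2)

U[1][1] = 1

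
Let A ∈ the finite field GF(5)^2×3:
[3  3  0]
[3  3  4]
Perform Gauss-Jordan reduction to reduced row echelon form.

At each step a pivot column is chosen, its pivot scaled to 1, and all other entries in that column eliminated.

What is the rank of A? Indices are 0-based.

[1] R0 /= 3  ⇒  (1, 1, 0)
     R1 -= 3·R0  ⇒  (0, 0, 4)
column 1 empty below row 1
[2] R1 /= 4  ⇒  (0, 0, 1)

rank = 2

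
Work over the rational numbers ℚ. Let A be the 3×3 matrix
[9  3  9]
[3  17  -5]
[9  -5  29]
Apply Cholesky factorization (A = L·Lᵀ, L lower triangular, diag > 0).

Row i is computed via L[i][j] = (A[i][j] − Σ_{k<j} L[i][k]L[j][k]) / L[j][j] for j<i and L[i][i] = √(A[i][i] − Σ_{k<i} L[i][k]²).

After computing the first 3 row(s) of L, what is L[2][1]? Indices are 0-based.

Step 1: L[0][0] = √(9) = 3.
  L[1][0] = (3) / L[0][0] = 1.
Step 2: L[1][1] = √(16) = 4.
  L[2][0] = (9) / L[0][0] = 3.
  L[2][1] = (-8) / L[1][1] = -2.
Step 3: L[2][2] = √(16) = 4.

L[2][1] = -2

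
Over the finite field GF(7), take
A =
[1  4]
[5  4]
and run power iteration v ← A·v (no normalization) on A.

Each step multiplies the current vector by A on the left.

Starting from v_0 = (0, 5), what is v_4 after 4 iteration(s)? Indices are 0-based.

v_4 = (2, 6)

v_0 = (0, 5).
v_1 = A·v_0 = (6, 6).
v_2 = A·v_1 = (2, 5).
v_3 = A·v_2 = (1, 2).
v_4 = A·v_3 = (2, 6).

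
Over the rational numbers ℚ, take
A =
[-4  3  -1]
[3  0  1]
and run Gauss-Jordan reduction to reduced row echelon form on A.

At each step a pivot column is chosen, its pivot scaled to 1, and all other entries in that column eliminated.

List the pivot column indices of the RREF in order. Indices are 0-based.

pivot columns: 0, 1

[1] R0 /= -4  ⇒  (1, -3/4, 1/4)
     R1 -= 3·R0  ⇒  (0, 9/4, 1/4)
[2] R1 /= 9/4  ⇒  (0, 1, 1/9)
     R0 -= -3/4·R1  ⇒  (1, 0, 1/3)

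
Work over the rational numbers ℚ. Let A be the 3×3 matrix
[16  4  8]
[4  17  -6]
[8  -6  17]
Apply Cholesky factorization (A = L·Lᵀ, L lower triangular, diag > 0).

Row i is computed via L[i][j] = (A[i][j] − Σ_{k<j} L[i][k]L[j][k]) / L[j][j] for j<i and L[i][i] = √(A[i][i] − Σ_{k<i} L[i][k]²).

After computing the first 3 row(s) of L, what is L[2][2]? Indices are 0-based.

Step 1: L[0][0] = √(16) = 4.
  L[1][0] = (4) / L[0][0] = 1.
Step 2: L[1][1] = √(16) = 4.
  L[2][0] = (8) / L[0][0] = 2.
  L[2][1] = (-8) / L[1][1] = -2.
Step 3: L[2][2] = √(9) = 3.

L[2][2] = 3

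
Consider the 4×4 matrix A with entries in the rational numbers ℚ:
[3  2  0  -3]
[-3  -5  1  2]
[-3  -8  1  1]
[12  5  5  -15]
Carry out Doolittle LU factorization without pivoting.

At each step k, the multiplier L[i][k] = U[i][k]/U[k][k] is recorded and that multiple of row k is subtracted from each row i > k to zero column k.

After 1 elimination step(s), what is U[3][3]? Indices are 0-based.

k=0: U[0][0]=3
  eliminate (1,0): mult=-1, new row 1: (0, -3, 1, -1); set L[1][0]=-1
  eliminate (2,0): mult=-1, new row 2: (0, -6, 1, -2); set L[2][0]=-1
  eliminate (3,0): mult=4, new row 3: (0, -3, 5, -3); set L[3][0]=4

U[3][3] = -3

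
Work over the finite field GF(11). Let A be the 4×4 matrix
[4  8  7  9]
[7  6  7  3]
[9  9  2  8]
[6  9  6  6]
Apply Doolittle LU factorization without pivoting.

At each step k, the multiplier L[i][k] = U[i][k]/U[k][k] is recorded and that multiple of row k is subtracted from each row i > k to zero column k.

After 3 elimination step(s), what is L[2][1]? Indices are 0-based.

[col 0] pivot 4
  R1 -= 10*R0 → (0, 3, 3, 1)  (L[1][0] := 10)
  R2 -= 5*R0 → (0, 2, 0, 7)  (L[2][0] := 5)
  R3 -= 7*R0 → (0, 8, 1, 9)  (L[3][0] := 7)
[col 1] pivot 3
  R2 -= 8*R1 → (0, 0, 9, 10)  (L[2][1] := 8)
  R3 -= 10*R1 → (0, 0, 4, 10)  (L[3][1] := 10)
[col 2] pivot 9
  R3 -= 9*R2 → (0, 0, 0, 8)  (L[3][2] := 9)

L[2][1] = 8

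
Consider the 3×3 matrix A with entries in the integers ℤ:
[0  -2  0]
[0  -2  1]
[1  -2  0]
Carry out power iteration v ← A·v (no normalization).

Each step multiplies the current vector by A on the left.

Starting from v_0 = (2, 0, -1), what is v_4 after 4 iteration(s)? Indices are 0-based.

v_0 = (2, 0, -1).
v_1 = A·v_0 = (0, -1, 2).
v_2 = A·v_1 = (2, 4, 2).
v_3 = A·v_2 = (-8, -6, -6).
v_4 = A·v_3 = (12, 6, 4).

v_4 = (12, 6, 4)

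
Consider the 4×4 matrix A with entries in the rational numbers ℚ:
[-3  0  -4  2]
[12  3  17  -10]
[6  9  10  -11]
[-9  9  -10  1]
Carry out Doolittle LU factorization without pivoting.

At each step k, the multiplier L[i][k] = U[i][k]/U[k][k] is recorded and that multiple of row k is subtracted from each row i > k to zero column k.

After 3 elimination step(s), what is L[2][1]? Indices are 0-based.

L[2][1] = 3

Step 1: pivot at (0,0) is -3.
  row1 ← row1 − (-4)·row0  ⇒  L[1][0]=-4, U row1=(0, 3, 1, -2)
  row2 ← row2 − (-2)·row0  ⇒  L[2][0]=-2, U row2=(0, 9, 2, -7)
  row3 ← row3 − (3)·row0  ⇒  L[3][0]=3, U row3=(0, 9, 2, -5)
Step 2: pivot at (1,1) is 3.
  row2 ← row2 − (3)·row1  ⇒  L[2][1]=3, U row2=(0, 0, -1, -1)
  row3 ← row3 − (3)·row1  ⇒  L[3][1]=3, U row3=(0, 0, -1, 1)
Step 3: pivot at (2,2) is -1.
  row3 ← row3 − (1)·row2  ⇒  L[3][2]=1, U row3=(0, 0, 0, 2)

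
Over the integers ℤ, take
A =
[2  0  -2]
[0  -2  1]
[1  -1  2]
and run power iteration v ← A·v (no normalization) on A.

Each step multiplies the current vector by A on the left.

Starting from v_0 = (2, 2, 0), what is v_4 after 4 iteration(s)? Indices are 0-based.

v_4 = (-32, 32, 40)

v_0 = (2, 2, 0).
v_1 = A·v_0 = (4, -4, 0).
v_2 = A·v_1 = (8, 8, 8).
v_3 = A·v_2 = (0, -8, 16).
v_4 = A·v_3 = (-32, 32, 40).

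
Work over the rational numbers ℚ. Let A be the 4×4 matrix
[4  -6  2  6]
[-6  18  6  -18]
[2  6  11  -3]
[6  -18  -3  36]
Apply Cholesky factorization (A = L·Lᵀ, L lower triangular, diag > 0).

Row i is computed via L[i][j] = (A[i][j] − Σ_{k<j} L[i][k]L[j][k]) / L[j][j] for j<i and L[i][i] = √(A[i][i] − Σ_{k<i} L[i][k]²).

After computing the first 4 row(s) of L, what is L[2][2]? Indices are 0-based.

L[2][2] = 1

Step 1: L[0][0] = √(4) = 2.
  L[1][0] = (-6) / L[0][0] = -3.
Step 2: L[1][1] = √(9) = 3.
  L[2][0] = (2) / L[0][0] = 1.
  L[2][1] = (9) / L[1][1] = 3.
Step 3: L[2][2] = √(1) = 1.
  L[3][0] = (6) / L[0][0] = 3.
  L[3][1] = (-9) / L[1][1] = -3.
  L[3][2] = (3) / L[2][2] = 3.
Step 4: L[3][3] = √(9) = 3.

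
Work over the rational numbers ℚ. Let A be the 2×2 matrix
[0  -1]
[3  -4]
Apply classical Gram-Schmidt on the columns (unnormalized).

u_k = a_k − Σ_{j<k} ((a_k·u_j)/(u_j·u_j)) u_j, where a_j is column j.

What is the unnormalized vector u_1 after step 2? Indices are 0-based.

Step 1: u_0 = a_0 = (0, 3).
Step 2: u_1 = a_1 − (-4/3)·u_0 = (-1, 0).

u_1 = (-1, 0)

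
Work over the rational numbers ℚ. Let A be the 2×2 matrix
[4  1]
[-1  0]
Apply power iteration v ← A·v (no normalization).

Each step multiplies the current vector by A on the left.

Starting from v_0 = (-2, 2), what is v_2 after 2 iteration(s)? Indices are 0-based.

v_0 = (-2, 2).
v_1 = A·v_0 = (-6, 2).
v_2 = A·v_1 = (-22, 6).

v_2 = (-22, 6)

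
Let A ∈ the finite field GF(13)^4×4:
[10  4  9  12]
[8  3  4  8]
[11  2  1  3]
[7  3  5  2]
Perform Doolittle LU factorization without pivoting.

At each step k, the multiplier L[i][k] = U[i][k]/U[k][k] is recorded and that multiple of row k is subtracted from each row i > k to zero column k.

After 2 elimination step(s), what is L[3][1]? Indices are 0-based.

[col 0] pivot 10
  R1 -= 6*R0 → (0, 5, 2, 1)  (L[1][0] := 6)
  R2 -= 5*R0 → (0, 8, 8, 8)  (L[2][0] := 5)
  R3 -= 2*R0 → (0, 8, 0, 4)  (L[3][0] := 2)
[col 1] pivot 5
  R2 -= 12*R1 → (0, 0, 10, 9)  (L[2][1] := 12)
  R3 -= 12*R1 → (0, 0, 2, 5)  (L[3][1] := 12)

L[3][1] = 12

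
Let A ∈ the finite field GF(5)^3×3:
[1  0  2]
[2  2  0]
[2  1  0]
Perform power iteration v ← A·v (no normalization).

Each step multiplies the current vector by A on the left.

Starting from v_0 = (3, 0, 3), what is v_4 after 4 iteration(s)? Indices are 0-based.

v_0 = (3, 0, 3).
v_1 = A·v_0 = (4, 1, 1).
v_2 = A·v_1 = (1, 0, 4).
v_3 = A·v_2 = (4, 2, 2).
v_4 = A·v_3 = (3, 2, 0).

v_4 = (3, 2, 0)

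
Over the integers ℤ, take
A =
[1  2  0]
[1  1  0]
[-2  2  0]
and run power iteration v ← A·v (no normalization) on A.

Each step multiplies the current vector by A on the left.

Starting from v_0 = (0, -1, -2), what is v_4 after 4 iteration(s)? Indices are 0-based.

v_4 = (-24, -17, 6)

v_0 = (0, -1, -2).
v_1 = A·v_0 = (-2, -1, -2).
v_2 = A·v_1 = (-4, -3, 2).
v_3 = A·v_2 = (-10, -7, 2).
v_4 = A·v_3 = (-24, -17, 6).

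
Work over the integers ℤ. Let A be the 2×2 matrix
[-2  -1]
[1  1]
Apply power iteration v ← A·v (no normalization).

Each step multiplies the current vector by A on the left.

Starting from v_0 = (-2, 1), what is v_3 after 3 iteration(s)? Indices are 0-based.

v_3 = (8, -3)

v_0 = (-2, 1).
v_1 = A·v_0 = (3, -1).
v_2 = A·v_1 = (-5, 2).
v_3 = A·v_2 = (8, -3).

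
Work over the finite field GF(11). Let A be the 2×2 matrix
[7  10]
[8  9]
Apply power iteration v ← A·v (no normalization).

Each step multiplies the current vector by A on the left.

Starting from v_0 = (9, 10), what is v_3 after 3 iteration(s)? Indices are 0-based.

v_3 = (10, 9)

v_0 = (9, 10).
v_1 = A·v_0 = (9, 8).
v_2 = A·v_1 = (0, 1).
v_3 = A·v_2 = (10, 9).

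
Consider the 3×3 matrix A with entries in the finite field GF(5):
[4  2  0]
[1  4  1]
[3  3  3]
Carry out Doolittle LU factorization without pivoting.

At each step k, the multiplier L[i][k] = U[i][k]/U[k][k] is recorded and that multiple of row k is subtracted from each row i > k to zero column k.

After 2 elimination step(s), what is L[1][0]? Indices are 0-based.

k=0: U[0][0]=4
  eliminate (1,0): mult=4, new row 1: (0, 1, 1); set L[1][0]=4
  eliminate (2,0): mult=2, new row 2: (0, 4, 3); set L[2][0]=2
k=1: U[1][1]=1
  eliminate (2,1): mult=4, new row 2: (0, 0, 4); set L[2][1]=4

L[1][0] = 4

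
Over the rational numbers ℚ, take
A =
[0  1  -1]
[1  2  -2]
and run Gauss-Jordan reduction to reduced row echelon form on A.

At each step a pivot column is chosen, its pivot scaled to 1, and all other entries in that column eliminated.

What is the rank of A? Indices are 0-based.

pivot(0,0): swap R0↔R1
pivot(0,0)=1: scale R0 → (1, 2, -2)
pivot(1,1)=1: scale R1 → (0, 1, -1)
  clear (0,1): R0 −= (2)R1 → (1, 0, 0)

rank = 2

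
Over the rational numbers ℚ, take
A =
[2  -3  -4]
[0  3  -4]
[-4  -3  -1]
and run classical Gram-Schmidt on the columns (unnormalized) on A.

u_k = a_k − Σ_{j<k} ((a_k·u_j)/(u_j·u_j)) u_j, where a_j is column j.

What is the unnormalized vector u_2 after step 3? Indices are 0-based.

Step 1: u_0 = a_0 = (2, 0, -4).
Step 2: u_1 = a_1 − (3/10)·u_0 = (-18/5, 3, -9/5).
Step 3: u_2 = a_2 − (-1/5)·u_0 − (1/6)·u_1 = (-3, -9/2, -3/2).

u_2 = (-3, -9/2, -3/2)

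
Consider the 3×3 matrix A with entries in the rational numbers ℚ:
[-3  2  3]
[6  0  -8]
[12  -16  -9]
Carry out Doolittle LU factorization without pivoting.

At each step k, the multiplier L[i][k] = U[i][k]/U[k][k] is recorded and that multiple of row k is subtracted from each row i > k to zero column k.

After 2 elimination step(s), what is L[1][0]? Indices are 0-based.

L[1][0] = -2

Step 1: pivot at (0,0) is -3.
  row1 ← row1 − (-2)·row0  ⇒  L[1][0]=-2, U row1=(0, 4, -2)
  row2 ← row2 − (-4)·row0  ⇒  L[2][0]=-4, U row2=(0, -8, 3)
Step 2: pivot at (1,1) is 4.
  row2 ← row2 − (-2)·row1  ⇒  L[2][1]=-2, U row2=(0, 0, -1)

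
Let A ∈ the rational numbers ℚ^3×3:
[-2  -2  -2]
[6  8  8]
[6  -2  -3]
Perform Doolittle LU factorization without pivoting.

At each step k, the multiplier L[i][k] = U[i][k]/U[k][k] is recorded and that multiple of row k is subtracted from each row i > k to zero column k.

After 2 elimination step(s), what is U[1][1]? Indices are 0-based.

U[1][1] = 2

k=0: U[0][0]=-2
  eliminate (1,0): mult=-3, new row 1: (0, 2, 2); set L[1][0]=-3
  eliminate (2,0): mult=-3, new row 2: (0, -8, -9); set L[2][0]=-3
k=1: U[1][1]=2
  eliminate (2,1): mult=-4, new row 2: (0, 0, -1); set L[2][1]=-4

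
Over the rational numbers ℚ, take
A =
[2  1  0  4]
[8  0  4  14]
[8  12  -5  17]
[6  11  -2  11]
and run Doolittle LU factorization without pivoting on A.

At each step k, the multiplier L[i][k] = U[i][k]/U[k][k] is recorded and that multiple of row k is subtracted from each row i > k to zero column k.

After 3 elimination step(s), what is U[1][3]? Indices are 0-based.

k=0: U[0][0]=2
  eliminate (1,0): mult=4, new row 1: (0, -4, 4, -2); set L[1][0]=4
  eliminate (2,0): mult=4, new row 2: (0, 8, -5, 1); set L[2][0]=4
  eliminate (3,0): mult=3, new row 3: (0, 8, -2, -1); set L[3][0]=3
k=1: U[1][1]=-4
  eliminate (2,1): mult=-2, new row 2: (0, 0, 3, -3); set L[2][1]=-2
  eliminate (3,1): mult=-2, new row 3: (0, 0, 6, -5); set L[3][1]=-2
k=2: U[2][2]=3
  eliminate (3,2): mult=2, new row 3: (0, 0, 0, 1); set L[3][2]=2

U[1][3] = -2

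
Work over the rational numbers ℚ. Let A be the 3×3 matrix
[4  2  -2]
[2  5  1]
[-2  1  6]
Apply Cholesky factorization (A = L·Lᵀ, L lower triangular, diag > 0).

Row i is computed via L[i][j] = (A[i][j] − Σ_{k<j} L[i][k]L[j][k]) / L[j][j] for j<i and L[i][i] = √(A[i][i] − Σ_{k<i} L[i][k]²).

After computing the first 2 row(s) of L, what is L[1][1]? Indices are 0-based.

L[1][1] = 2

Step 1: L[0][0] = √(4) = 2.
  L[1][0] = (2) / L[0][0] = 1.
Step 2: L[1][1] = √(4) = 2.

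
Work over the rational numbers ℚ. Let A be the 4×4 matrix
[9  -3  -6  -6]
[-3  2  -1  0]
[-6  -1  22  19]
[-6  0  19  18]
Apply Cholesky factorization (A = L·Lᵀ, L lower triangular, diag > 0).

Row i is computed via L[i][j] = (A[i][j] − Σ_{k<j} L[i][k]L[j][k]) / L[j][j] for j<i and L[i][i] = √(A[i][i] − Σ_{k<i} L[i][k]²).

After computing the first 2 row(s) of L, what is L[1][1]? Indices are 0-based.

L[1][1] = 1

Step 1: L[0][0] = √(9) = 3.
  L[1][0] = (-3) / L[0][0] = -1.
Step 2: L[1][1] = √(1) = 1.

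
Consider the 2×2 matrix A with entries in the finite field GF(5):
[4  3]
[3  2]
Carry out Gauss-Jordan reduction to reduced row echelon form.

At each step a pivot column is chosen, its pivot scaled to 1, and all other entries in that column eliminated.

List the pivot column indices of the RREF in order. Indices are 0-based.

[1] R0 /= 4  ⇒  (1, 2)
     R1 -= 3·R0  ⇒  (0, 1)
[2] R1 /= 1  ⇒  (0, 1)
     R0 -= 2·R1  ⇒  (1, 0)

pivot columns: 0, 1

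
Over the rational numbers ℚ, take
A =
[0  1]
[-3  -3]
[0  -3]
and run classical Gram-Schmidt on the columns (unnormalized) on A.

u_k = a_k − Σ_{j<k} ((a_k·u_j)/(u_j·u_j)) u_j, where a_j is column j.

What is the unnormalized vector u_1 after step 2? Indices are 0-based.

u_1 = (1, 0, -3)

Step 1: u_0 = a_0 = (0, -3, 0).
Step 2: u_1 = a_1 − (1)·u_0 = (1, 0, -3).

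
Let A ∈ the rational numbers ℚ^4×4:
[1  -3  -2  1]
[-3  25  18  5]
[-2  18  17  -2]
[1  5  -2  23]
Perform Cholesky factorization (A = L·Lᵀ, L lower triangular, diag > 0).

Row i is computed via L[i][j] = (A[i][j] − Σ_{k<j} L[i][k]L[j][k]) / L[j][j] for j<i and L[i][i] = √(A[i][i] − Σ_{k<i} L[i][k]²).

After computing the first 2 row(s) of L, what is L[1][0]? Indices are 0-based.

Step 1: L[0][0] = √(1) = 1.
  L[1][0] = (-3) / L[0][0] = -3.
Step 2: L[1][1] = √(16) = 4.

L[1][0] = -3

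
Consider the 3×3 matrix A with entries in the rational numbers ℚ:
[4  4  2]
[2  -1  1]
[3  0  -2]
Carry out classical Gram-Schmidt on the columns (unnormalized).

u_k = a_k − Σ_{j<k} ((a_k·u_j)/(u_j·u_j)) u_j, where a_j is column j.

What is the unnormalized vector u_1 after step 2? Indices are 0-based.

u_1 = (60/29, -57/29, -42/29)

Step 1: u_0 = a_0 = (4, 2, 3).
Step 2: u_1 = a_1 − (14/29)·u_0 = (60/29, -57/29, -42/29).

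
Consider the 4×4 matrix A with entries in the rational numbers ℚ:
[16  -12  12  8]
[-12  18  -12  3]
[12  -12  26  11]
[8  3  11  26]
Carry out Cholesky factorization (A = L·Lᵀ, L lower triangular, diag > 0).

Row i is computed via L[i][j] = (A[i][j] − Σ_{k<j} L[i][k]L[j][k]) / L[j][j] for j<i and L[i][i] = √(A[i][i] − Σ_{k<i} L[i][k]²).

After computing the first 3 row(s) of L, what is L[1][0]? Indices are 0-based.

L[1][0] = -3

Step 1: L[0][0] = √(16) = 4.
  L[1][0] = (-12) / L[0][0] = -3.
Step 2: L[1][1] = √(9) = 3.
  L[2][0] = (12) / L[0][0] = 3.
  L[2][1] = (-3) / L[1][1] = -1.
Step 3: L[2][2] = √(16) = 4.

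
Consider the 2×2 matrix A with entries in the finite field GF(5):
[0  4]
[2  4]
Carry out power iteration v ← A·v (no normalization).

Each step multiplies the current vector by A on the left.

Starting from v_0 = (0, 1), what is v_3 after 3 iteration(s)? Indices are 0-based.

v_0 = (0, 1).
v_1 = A·v_0 = (4, 4).
v_2 = A·v_1 = (1, 4).
v_3 = A·v_2 = (1, 3).

v_3 = (1, 3)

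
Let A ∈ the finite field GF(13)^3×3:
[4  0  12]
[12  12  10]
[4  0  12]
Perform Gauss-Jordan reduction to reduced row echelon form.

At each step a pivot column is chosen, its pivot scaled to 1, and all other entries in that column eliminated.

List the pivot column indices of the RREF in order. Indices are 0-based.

pivot columns: 0, 1

[1] R0 /= 4  ⇒  (1, 0, 3)
     R1 -= 12·R0  ⇒  (0, 12, 0)
     R2 -= 4·R0  ⇒  (0, 0, 0)
[2] R1 /= 12  ⇒  (0, 1, 0)
column 2 empty below row 2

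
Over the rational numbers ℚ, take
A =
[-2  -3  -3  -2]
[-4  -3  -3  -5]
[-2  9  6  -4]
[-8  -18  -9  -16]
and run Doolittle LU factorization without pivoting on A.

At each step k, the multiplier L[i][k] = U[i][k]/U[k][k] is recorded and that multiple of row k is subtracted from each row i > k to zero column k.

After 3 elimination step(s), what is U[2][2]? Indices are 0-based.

U[2][2] = -3

k=0: U[0][0]=-2
  eliminate (1,0): mult=2, new row 1: (0, 3, 3, -1); set L[1][0]=2
  eliminate (2,0): mult=1, new row 2: (0, 12, 9, -2); set L[2][0]=1
  eliminate (3,0): mult=4, new row 3: (0, -6, 3, -8); set L[3][0]=4
k=1: U[1][1]=3
  eliminate (2,1): mult=4, new row 2: (0, 0, -3, 2); set L[2][1]=4
  eliminate (3,1): mult=-2, new row 3: (0, 0, 9, -10); set L[3][1]=-2
k=2: U[2][2]=-3
  eliminate (3,2): mult=-3, new row 3: (0, 0, 0, -4); set L[3][2]=-3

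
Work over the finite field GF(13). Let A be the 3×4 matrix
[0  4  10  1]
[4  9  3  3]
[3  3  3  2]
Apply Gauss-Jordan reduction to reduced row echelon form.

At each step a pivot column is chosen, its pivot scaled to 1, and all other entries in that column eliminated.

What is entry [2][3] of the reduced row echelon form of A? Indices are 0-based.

step 1: exchange rows 0,1
step 1: normalize row 0 (÷4) = (1, 12, 4, 4)
  row 2: subtract 3×row0 = (0, 6, 4, 3)
step 2: normalize row 1 (÷4) = (0, 1, 9, 10)
  row 0: subtract 12×row1 = (1, 0, 0, 1)
  row 2: subtract 6×row1 = (0, 0, 2, 8)
step 3: normalize row 2 (÷2) = (0, 0, 1, 4)
  row 1: subtract 9×row2 = (0, 1, 0, 0)

M[2][3] = 4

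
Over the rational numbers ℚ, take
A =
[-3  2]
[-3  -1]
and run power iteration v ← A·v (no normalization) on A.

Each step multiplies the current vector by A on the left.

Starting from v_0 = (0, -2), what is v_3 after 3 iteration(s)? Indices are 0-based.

v_3 = (-28, -58)

v_0 = (0, -2).
v_1 = A·v_0 = (-4, 2).
v_2 = A·v_1 = (16, 10).
v_3 = A·v_2 = (-28, -58).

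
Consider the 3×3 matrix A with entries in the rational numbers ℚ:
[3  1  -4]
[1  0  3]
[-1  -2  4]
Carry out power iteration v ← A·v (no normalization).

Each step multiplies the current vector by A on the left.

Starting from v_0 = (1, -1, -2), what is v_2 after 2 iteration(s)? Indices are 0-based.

v_2 = (53, -11, -28)

v_0 = (1, -1, -2).
v_1 = A·v_0 = (10, -5, -7).
v_2 = A·v_1 = (53, -11, -28).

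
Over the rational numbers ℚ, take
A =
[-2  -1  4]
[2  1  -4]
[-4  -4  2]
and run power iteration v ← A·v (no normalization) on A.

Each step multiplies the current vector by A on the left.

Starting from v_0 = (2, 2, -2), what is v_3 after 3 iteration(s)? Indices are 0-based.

v_3 = (-94, 94, -80)

v_0 = (2, 2, -2).
v_1 = A·v_0 = (-14, 14, -20).
v_2 = A·v_1 = (-66, 66, -40).
v_3 = A·v_2 = (-94, 94, -80).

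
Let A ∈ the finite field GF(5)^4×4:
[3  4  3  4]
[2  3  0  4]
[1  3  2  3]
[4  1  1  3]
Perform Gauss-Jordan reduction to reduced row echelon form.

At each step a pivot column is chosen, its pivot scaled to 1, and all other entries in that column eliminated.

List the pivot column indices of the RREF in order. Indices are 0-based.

pivot columns: 0, 1, 2

pivot(0,0)=3: scale R0 → (1, 3, 1, 3)
  clear (1,0): R1 −= (2)R0 → (0, 2, 3, 3)
  clear (2,0): R2 −= (1)R0 → (0, 0, 1, 0)
  clear (3,0): R3 −= (4)R0 → (0, 4, 2, 1)
pivot(1,1)=2: scale R1 → (0, 1, 4, 4)
  clear (0,1): R0 −= (3)R1 → (1, 0, 4, 1)
  clear (3,1): R3 −= (4)R1 → (0, 0, 1, 0)
pivot(2,2)=1: scale R2 → (0, 0, 1, 0)
  clear (0,2): R0 −= (4)R2 → (1, 0, 0, 1)
  clear (1,2): R1 −= (4)R2 → (0, 1, 0, 4)
  clear (3,2): R3 −= (1)R2 → (0, 0, 0, 0)
col 3: no nonzero at/below row 3; advance.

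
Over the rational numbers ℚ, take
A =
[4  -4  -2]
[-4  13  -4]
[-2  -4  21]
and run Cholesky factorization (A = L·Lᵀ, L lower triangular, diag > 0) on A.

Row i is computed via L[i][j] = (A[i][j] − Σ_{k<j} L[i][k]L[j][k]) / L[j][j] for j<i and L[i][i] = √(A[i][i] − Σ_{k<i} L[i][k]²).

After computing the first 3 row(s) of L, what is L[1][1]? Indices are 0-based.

Step 1: L[0][0] = √(4) = 2.
  L[1][0] = (-4) / L[0][0] = -2.
Step 2: L[1][1] = √(9) = 3.
  L[2][0] = (-2) / L[0][0] = -1.
  L[2][1] = (-6) / L[1][1] = -2.
Step 3: L[2][2] = √(16) = 4.

L[1][1] = 3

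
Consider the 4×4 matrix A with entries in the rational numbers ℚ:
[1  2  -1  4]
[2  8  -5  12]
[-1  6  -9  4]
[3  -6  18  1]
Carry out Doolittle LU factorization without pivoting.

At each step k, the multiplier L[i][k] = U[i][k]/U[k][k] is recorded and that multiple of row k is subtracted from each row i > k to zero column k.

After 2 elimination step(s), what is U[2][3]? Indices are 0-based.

k=0: U[0][0]=1
  eliminate (1,0): mult=2, new row 1: (0, 4, -3, 4); set L[1][0]=2
  eliminate (2,0): mult=-1, new row 2: (0, 8, -10, 8); set L[2][0]=-1
  eliminate (3,0): mult=3, new row 3: (0, -12, 21, -11); set L[3][0]=3
k=1: U[1][1]=4
  eliminate (2,1): mult=2, new row 2: (0, 0, -4, 0); set L[2][1]=2
  eliminate (3,1): mult=-3, new row 3: (0, 0, 12, 1); set L[3][1]=-3

U[2][3] = 0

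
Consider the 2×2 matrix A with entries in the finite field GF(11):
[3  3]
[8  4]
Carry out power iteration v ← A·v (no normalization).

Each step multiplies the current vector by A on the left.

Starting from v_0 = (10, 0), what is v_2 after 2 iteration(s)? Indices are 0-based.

v_2 = (0, 10)

v_0 = (10, 0).
v_1 = A·v_0 = (8, 3).
v_2 = A·v_1 = (0, 10).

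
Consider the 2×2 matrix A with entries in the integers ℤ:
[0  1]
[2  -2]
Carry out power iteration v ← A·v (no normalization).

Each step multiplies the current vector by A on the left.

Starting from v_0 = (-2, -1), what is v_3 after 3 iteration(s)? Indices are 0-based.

v_3 = (2, -8)

v_0 = (-2, -1).
v_1 = A·v_0 = (-1, -2).
v_2 = A·v_1 = (-2, 2).
v_3 = A·v_2 = (2, -8).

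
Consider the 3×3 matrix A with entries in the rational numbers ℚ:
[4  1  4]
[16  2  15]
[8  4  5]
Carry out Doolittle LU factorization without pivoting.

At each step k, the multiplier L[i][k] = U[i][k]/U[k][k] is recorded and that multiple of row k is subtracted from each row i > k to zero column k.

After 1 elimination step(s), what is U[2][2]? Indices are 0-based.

U[2][2] = -3

Step 1: pivot at (0,0) is 4.
  row1 ← row1 − (4)·row0  ⇒  L[1][0]=4, U row1=(0, -2, -1)
  row2 ← row2 − (2)·row0  ⇒  L[2][0]=2, U row2=(0, 2, -3)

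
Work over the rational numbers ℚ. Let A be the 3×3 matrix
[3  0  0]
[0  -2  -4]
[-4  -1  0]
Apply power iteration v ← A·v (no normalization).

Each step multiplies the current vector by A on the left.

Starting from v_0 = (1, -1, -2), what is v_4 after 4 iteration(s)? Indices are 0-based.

v_0 = (1, -1, -2).
v_1 = A·v_0 = (3, 10, -3).
v_2 = A·v_1 = (9, -8, -22).
v_3 = A·v_2 = (27, 104, -28).
v_4 = A·v_3 = (81, -96, -212).

v_4 = (81, -96, -212)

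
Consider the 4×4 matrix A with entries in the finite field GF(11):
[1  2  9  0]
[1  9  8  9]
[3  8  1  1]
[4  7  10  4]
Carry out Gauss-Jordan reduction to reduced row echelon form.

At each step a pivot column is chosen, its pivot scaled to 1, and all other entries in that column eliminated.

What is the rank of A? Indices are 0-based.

[1] R0 /= 1  ⇒  (1, 2, 9, 0)
     R1 -= 1·R0  ⇒  (0, 7, 10, 9)
     R2 -= 3·R0  ⇒  (0, 2, 7, 1)
     R3 -= 4·R0  ⇒  (0, 10, 7, 4)
[2] R1 /= 7  ⇒  (0, 1, 3, 6)
     R0 -= 2·R1  ⇒  (1, 0, 3, 10)
     R2 -= 2·R1  ⇒  (0, 0, 1, 0)
     R3 -= 10·R1  ⇒  (0, 0, 10, 10)
[3] R2 /= 1  ⇒  (0, 0, 1, 0)
     R0 -= 3·R2  ⇒  (1, 0, 0, 10)
     R1 -= 3·R2  ⇒  (0, 1, 0, 6)
     R3 -= 10·R2  ⇒  (0, 0, 0, 10)
[4] R3 /= 10  ⇒  (0, 0, 0, 1)
     R0 -= 10·R3  ⇒  (1, 0, 0, 0)
     R1 -= 6·R3  ⇒  (0, 1, 0, 0)

rank = 4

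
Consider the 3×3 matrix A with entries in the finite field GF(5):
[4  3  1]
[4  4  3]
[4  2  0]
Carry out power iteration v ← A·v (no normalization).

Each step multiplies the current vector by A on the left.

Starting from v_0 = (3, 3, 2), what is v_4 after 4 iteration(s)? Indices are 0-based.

v_0 = (3, 3, 2).
v_1 = A·v_0 = (3, 0, 3).
v_2 = A·v_1 = (0, 1, 2).
v_3 = A·v_2 = (0, 0, 2).
v_4 = A·v_3 = (2, 1, 0).

v_4 = (2, 1, 0)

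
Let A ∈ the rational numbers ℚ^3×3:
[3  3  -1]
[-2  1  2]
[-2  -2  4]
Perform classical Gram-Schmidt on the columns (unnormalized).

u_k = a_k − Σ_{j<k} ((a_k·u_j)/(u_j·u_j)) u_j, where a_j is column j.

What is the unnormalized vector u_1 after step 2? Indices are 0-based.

u_1 = (18/17, 39/17, -12/17)

Step 1: u_0 = a_0 = (3, -2, -2).
Step 2: u_1 = a_1 − (11/17)·u_0 = (18/17, 39/17, -12/17).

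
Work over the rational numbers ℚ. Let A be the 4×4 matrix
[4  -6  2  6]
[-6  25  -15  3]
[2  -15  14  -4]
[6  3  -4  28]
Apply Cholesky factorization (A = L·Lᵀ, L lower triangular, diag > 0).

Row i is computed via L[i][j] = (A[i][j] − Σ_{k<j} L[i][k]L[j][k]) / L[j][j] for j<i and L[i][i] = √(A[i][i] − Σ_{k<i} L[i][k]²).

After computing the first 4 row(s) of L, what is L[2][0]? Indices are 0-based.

Step 1: L[0][0] = √(4) = 2.
  L[1][0] = (-6) / L[0][0] = -3.
Step 2: L[1][1] = √(16) = 4.
  L[2][0] = (2) / L[0][0] = 1.
  L[2][1] = (-12) / L[1][1] = -3.
Step 3: L[2][2] = √(4) = 2.
  L[3][0] = (6) / L[0][0] = 3.
  L[3][1] = (12) / L[1][1] = 3.
  L[3][2] = (2) / L[2][2] = 1.
Step 4: L[3][3] = √(9) = 3.

L[2][0] = 1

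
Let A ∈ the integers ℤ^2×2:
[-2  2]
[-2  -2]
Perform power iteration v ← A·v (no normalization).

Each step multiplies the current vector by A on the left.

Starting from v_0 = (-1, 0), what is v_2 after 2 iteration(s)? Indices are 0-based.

v_0 = (-1, 0).
v_1 = A·v_0 = (2, 2).
v_2 = A·v_1 = (0, -8).

v_2 = (0, -8)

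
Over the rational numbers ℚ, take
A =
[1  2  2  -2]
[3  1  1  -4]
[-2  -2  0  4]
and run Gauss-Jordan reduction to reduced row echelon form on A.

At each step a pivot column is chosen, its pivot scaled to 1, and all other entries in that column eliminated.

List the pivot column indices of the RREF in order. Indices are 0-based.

step 1: normalize row 0 (÷1) = (1, 2, 2, -2)
  row 1: subtract 3×row0 = (0, -5, -5, 2)
  row 2: subtract -2×row0 = (0, 2, 4, 0)
step 2: normalize row 1 (÷-5) = (0, 1, 1, -2/5)
  row 0: subtract 2×row1 = (1, 0, 0, -6/5)
  row 2: subtract 2×row1 = (0, 0, 2, 4/5)
step 3: normalize row 2 (÷2) = (0, 0, 1, 2/5)
  row 1: subtract 1×row2 = (0, 1, 0, -4/5)

pivot columns: 0, 1, 2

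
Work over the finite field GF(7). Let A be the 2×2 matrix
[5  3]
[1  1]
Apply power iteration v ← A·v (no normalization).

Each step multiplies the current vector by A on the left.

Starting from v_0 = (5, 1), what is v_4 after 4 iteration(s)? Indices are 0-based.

v_0 = (5, 1).
v_1 = A·v_0 = (0, 6).
v_2 = A·v_1 = (4, 6).
v_3 = A·v_2 = (3, 3).
v_4 = A·v_3 = (3, 6).

v_4 = (3, 6)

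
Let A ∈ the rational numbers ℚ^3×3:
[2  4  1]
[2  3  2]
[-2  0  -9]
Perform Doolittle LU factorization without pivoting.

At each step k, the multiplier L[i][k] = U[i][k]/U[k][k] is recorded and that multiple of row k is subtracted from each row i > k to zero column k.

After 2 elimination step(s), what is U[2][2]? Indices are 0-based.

[col 0] pivot 2
  R1 -= 1*R0 → (0, -1, 1)  (L[1][0] := 1)
  R2 -= -1*R0 → (0, 4, -8)  (L[2][0] := -1)
[col 1] pivot -1
  R2 -= -4*R1 → (0, 0, -4)  (L[2][1] := -4)

U[2][2] = -4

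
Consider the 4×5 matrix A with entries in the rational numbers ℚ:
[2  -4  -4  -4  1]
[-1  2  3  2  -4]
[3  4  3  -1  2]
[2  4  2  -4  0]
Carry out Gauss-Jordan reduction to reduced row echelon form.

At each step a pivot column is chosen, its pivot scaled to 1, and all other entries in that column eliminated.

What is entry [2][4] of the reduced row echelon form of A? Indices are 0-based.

pivot(0,0)=2: scale R0 → (1, -2, -2, -2, 1/2)
  clear (1,0): R1 −= (-1)R0 → (0, 0, 1, 0, -7/2)
  clear (2,0): R2 −= (3)R0 → (0, 10, 9, 5, 1/2)
  clear (3,0): R3 −= (2)R0 → (0, 8, 6, 0, -1)
pivot(1,1): swap R1↔R2
pivot(1,1)=10: scale R1 → (0, 1, 9/10, 1/2, 1/20)
  clear (0,1): R0 −= (-2)R1 → (1, 0, -1/5, -1, 3/5)
  clear (3,1): R3 −= (8)R1 → (0, 0, -6/5, -4, -7/5)
pivot(2,2)=1: scale R2 → (0, 0, 1, 0, -7/2)
  clear (0,2): R0 −= (-1/5)R2 → (1, 0, 0, -1, -1/10)
  clear (1,2): R1 −= (9/10)R2 → (0, 1, 0, 1/2, 16/5)
  clear (3,2): R3 −= (-6/5)R2 → (0, 0, 0, -4, -28/5)
pivot(3,3)=-4: scale R3 → (0, 0, 0, 1, 7/5)
  clear (0,3): R0 −= (-1)R3 → (1, 0, 0, 0, 13/10)
  clear (1,3): R1 −= (1/2)R3 → (0, 1, 0, 0, 5/2)

M[2][4] = -7/2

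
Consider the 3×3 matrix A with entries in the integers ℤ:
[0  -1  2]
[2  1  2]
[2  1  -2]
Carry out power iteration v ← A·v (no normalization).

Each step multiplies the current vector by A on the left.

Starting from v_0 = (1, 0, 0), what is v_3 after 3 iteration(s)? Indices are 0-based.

v_3 = (-10, 6, 14)

v_0 = (1, 0, 0).
v_1 = A·v_0 = (0, 2, 2).
v_2 = A·v_1 = (2, 6, -2).
v_3 = A·v_2 = (-10, 6, 14).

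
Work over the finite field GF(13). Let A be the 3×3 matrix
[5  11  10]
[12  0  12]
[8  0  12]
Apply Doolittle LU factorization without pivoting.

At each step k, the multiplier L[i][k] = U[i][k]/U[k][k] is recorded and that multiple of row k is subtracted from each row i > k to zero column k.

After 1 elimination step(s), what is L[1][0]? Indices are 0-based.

L[1][0] = 5

k=0: U[0][0]=5
  eliminate (1,0): mult=5, new row 1: (0, 10, 1); set L[1][0]=5
  eliminate (2,0): mult=12, new row 2: (0, 11, 9); set L[2][0]=12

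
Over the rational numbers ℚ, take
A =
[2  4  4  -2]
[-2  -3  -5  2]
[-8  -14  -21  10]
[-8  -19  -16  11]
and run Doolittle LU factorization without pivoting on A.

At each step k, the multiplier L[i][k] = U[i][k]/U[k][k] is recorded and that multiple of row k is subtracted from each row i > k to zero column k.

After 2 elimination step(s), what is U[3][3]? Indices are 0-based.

k=0: U[0][0]=2
  eliminate (1,0): mult=-1, new row 1: (0, 1, -1, 0); set L[1][0]=-1
  eliminate (2,0): mult=-4, new row 2: (0, 2, -5, 2); set L[2][0]=-4
  eliminate (3,0): mult=-4, new row 3: (0, -3, 0, 3); set L[3][0]=-4
k=1: U[1][1]=1
  eliminate (2,1): mult=2, new row 2: (0, 0, -3, 2); set L[2][1]=2
  eliminate (3,1): mult=-3, new row 3: (0, 0, -3, 3); set L[3][1]=-3

U[3][3] = 3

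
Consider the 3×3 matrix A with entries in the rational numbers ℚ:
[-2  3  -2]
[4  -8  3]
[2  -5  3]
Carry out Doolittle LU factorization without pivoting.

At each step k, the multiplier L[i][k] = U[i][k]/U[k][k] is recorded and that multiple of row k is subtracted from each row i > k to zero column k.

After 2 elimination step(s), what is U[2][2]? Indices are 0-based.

U[2][2] = 2

Step 1: pivot at (0,0) is -2.
  row1 ← row1 − (-2)·row0  ⇒  L[1][0]=-2, U row1=(0, -2, -1)
  row2 ← row2 − (-1)·row0  ⇒  L[2][0]=-1, U row2=(0, -2, 1)
Step 2: pivot at (1,1) is -2.
  row2 ← row2 − (1)·row1  ⇒  L[2][1]=1, U row2=(0, 0, 2)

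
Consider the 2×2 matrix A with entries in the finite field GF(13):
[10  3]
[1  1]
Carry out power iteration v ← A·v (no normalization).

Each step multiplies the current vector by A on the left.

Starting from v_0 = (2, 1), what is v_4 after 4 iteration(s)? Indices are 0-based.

v_4 = (8, 3)

v_0 = (2, 1).
v_1 = A·v_0 = (10, 3).
v_2 = A·v_1 = (5, 0).
v_3 = A·v_2 = (11, 5).
v_4 = A·v_3 = (8, 3).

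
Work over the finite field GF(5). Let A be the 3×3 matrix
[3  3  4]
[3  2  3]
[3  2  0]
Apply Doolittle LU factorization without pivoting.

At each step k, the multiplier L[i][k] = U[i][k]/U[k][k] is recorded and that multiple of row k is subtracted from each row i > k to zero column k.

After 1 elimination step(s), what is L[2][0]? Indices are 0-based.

L[2][0] = 1

Step 1: pivot at (0,0) is 3.
  row1 ← row1 − (1)·row0  ⇒  L[1][0]=1, U row1=(0, 4, 4)
  row2 ← row2 − (1)·row0  ⇒  L[2][0]=1, U row2=(0, 4, 1)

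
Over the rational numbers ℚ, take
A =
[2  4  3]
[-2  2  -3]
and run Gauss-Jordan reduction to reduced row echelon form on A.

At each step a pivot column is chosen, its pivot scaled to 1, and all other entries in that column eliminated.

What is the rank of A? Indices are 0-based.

step 1: normalize row 0 (÷2) = (1, 2, 3/2)
  row 1: subtract -2×row0 = (0, 6, 0)
step 2: normalize row 1 (÷6) = (0, 1, 0)
  row 0: subtract 2×row1 = (1, 0, 3/2)

rank = 2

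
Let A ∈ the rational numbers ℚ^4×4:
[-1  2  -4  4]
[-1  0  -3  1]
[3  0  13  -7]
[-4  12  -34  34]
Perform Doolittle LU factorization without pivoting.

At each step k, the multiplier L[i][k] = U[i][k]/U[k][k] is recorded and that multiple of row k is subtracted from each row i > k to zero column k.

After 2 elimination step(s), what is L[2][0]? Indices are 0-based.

Step 1: pivot at (0,0) is -1.
  row1 ← row1 − (1)·row0  ⇒  L[1][0]=1, U row1=(0, -2, 1, -3)
  row2 ← row2 − (-3)·row0  ⇒  L[2][0]=-3, U row2=(0, 6, 1, 5)
  row3 ← row3 − (4)·row0  ⇒  L[3][0]=4, U row3=(0, 4, -18, 18)
Step 2: pivot at (1,1) is -2.
  row2 ← row2 − (-3)·row1  ⇒  L[2][1]=-3, U row2=(0, 0, 4, -4)
  row3 ← row3 − (-2)·row1  ⇒  L[3][1]=-2, U row3=(0, 0, -16, 12)

L[2][0] = -3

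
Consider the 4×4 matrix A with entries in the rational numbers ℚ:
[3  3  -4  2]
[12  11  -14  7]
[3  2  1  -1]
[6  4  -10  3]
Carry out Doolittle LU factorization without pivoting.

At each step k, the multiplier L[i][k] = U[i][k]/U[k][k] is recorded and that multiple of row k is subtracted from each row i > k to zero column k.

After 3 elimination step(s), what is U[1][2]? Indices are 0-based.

k=0: U[0][0]=3
  eliminate (1,0): mult=4, new row 1: (0, -1, 2, -1); set L[1][0]=4
  eliminate (2,0): mult=1, new row 2: (0, -1, 5, -3); set L[2][0]=1
  eliminate (3,0): mult=2, new row 3: (0, -2, -2, -1); set L[3][0]=2
k=1: U[1][1]=-1
  eliminate (2,1): mult=1, new row 2: (0, 0, 3, -2); set L[2][1]=1
  eliminate (3,1): mult=2, new row 3: (0, 0, -6, 1); set L[3][1]=2
k=2: U[2][2]=3
  eliminate (3,2): mult=-2, new row 3: (0, 0, 0, -3); set L[3][2]=-2

U[1][2] = 2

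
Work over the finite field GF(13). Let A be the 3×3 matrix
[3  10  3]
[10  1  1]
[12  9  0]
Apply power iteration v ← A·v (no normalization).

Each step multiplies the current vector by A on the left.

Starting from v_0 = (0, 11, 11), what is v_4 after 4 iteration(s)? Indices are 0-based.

v_4 = (7, 0, 0)

v_0 = (0, 11, 11).
v_1 = A·v_0 = (0, 9, 8).
v_2 = A·v_1 = (10, 4, 3).
v_3 = A·v_2 = (1, 3, 0).
v_4 = A·v_3 = (7, 0, 0).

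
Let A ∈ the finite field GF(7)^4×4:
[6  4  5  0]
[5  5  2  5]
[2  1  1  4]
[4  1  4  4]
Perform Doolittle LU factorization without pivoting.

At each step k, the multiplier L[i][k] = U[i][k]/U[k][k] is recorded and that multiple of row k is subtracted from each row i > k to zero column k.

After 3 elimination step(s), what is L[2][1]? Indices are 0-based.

k=0: U[0][0]=6
  eliminate (1,0): mult=2, new row 1: (0, 4, 6, 5); set L[1][0]=2
  eliminate (2,0): mult=5, new row 2: (0, 2, 4, 4); set L[2][0]=5
  eliminate (3,0): mult=3, new row 3: (0, 3, 3, 4); set L[3][0]=3
k=1: U[1][1]=4
  eliminate (2,1): mult=4, new row 2: (0, 0, 1, 5); set L[2][1]=4
  eliminate (3,1): mult=6, new row 3: (0, 0, 2, 2); set L[3][1]=6
k=2: U[2][2]=1
  eliminate (3,2): mult=2, new row 3: (0, 0, 0, 6); set L[3][2]=2

L[2][1] = 4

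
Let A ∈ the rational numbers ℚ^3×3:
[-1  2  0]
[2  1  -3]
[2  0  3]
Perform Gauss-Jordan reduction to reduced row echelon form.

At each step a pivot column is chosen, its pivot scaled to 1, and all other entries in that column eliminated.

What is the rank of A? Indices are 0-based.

[1] R0 /= -1  ⇒  (1, -2, 0)
     R1 -= 2·R0  ⇒  (0, 5, -3)
     R2 -= 2·R0  ⇒  (0, 4, 3)
[2] R1 /= 5  ⇒  (0, 1, -3/5)
     R0 -= -2·R1  ⇒  (1, 0, -6/5)
     R2 -= 4·R1  ⇒  (0, 0, 27/5)
[3] R2 /= 27/5  ⇒  (0, 0, 1)
     R0 -= -6/5·R2  ⇒  (1, 0, 0)
     R1 -= -3/5·R2  ⇒  (0, 1, 0)

rank = 3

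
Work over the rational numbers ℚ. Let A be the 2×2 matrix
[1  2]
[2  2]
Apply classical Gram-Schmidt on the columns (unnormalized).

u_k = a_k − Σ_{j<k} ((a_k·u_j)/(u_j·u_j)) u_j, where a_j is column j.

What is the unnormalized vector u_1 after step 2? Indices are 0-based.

u_1 = (4/5, -2/5)

Step 1: u_0 = a_0 = (1, 2).
Step 2: u_1 = a_1 − (6/5)·u_0 = (4/5, -2/5).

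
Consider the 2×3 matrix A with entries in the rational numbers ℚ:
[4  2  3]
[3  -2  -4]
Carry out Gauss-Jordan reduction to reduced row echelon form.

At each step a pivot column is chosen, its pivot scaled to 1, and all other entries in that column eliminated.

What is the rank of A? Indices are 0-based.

rank = 2

[1] R0 /= 4  ⇒  (1, 1/2, 3/4)
     R1 -= 3·R0  ⇒  (0, -7/2, -25/4)
[2] R1 /= -7/2  ⇒  (0, 1, 25/14)
     R0 -= 1/2·R1  ⇒  (1, 0, -1/7)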